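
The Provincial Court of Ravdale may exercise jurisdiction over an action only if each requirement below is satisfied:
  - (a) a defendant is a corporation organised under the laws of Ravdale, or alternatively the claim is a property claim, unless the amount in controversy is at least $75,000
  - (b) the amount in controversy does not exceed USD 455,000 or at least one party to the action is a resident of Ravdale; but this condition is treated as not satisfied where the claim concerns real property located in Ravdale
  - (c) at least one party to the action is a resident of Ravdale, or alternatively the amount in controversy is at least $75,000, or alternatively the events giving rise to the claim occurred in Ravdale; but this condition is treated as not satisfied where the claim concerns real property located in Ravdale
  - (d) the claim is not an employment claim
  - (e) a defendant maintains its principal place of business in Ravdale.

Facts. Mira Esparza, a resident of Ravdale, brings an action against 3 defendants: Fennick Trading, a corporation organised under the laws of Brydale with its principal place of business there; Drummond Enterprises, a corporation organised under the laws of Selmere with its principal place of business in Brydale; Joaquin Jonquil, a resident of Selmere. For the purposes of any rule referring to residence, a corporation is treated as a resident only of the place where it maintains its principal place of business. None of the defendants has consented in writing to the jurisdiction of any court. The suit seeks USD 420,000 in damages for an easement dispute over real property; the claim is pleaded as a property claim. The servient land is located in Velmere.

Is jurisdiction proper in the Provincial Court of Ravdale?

The Provincial Court of Ravdale:
  (a) The claim is a property claim, so this disjunct is met. Condition met.
  (b) The amount in controversy is $420,000, within the USD 455,000 ceiling, so one alternative holds. The exception is not triggered, since the property lies in Velmere, not Ravdale. Condition met.
  (c) Mira Esparza resides in Ravdale, so this disjunct is met. And the carve-out is inapplicable — the property lies in Velmere, not Ravdale. Met.
  (d) The claim is a property claim, not an employment claim. Met.
  (e) The corporate defendant(s) have their principal place of business in Brydale, not Ravdale. Not satisfied.
  → The court lacks jurisdiction.

No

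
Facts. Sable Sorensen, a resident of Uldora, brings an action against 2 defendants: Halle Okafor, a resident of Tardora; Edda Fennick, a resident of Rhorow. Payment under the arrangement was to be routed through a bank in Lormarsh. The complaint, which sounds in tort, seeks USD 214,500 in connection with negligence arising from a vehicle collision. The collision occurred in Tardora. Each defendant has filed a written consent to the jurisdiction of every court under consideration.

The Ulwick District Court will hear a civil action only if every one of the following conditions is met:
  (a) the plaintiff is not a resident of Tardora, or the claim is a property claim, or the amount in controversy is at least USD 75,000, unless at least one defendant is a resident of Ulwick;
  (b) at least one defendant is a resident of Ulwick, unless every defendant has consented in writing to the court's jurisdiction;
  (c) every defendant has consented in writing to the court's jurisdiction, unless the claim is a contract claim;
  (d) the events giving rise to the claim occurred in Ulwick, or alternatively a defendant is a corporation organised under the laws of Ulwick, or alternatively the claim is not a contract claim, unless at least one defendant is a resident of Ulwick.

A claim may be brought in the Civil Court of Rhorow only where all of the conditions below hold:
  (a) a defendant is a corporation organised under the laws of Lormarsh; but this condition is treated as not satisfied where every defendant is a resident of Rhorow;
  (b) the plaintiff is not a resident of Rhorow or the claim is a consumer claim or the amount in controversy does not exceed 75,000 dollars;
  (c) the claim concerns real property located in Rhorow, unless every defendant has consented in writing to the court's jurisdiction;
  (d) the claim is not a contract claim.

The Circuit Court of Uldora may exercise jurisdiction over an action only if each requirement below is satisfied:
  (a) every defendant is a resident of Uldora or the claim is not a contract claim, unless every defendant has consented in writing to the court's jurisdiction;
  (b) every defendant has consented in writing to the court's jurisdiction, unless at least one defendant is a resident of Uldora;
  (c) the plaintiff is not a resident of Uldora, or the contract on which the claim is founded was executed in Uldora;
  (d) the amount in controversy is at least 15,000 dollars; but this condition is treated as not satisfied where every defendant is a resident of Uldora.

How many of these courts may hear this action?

The Ulwick District Court:
  (a) The plaintiff resides in Uldora, which is not Tardora — that alternative is enough. Condition met.
  (b) No defendant resides in Ulwick (they reside in Tardora, Rhorow). However, every defendant has filed written consent, so the 'unless' proviso supplies this condition. Satisfied.
  (c) Every defendant has filed written consent. Condition met.
  (d) The claim is a tort claim, not a contract claim, so one alternative holds. Condition met.
  → The court has jurisdiction.
The Civil Court of Rhorow:
  (a) No defendant is a corporation. Condition not met.
  (b) The plaintiff resides in Uldora, which is not Rhorow — that alternative is enough. Condition met.
  (c) The claim does not concern real property. But every defendant has filed written consent, and the 'unless' clause therefore excuses the requirement. Condition met.
  (d) The claim is a tort claim, not a contract claim. Satisfied.
  → At least one condition fails; no jurisdiction.
The Circuit Court of Uldora:
  (a) The claim is a tort claim, not a contract claim, which satisfies one of the alternatives. Satisfied.
  (b) Every defendant has filed written consent. Met.
  (c) The plaintiff resides in Uldora; no contract (and hence no place of execution) is alleged — none of the alternatives is met. Not satisfied.
  (d) The amount in controversy is $214,500, which meets the USD 15,000 floor. And the carve-out is inapplicable — the defendants reside as follows — Halle Okafor in Tardora, Edda Fennick in Rhorow — not all in Uldora. Satisfied.
  → The court lacks jurisdiction.
Courts with jurisdiction: the Ulwick District Court — 1 in total.

1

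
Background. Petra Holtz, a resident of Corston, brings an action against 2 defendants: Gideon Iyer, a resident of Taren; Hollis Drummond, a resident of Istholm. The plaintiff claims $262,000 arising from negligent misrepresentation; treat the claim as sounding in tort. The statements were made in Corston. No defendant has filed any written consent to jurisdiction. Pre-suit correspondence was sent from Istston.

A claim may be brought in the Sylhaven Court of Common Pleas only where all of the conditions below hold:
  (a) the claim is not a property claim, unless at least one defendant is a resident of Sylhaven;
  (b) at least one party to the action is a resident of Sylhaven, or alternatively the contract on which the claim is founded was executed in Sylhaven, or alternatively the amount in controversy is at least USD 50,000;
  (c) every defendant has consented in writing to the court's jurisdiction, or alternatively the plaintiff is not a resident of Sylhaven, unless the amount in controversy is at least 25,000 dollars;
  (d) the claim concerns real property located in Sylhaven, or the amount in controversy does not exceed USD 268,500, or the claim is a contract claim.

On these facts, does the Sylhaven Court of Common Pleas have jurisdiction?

The Sylhaven Court of Common Pleas:
  (a) The claim is a tort claim, not a property claim. Condition met.
  (b) The amount in controversy is $262,000, which meets the USD 50,000 floor, which satisfies one of the alternatives. Met.
  (c) The plaintiff resides in Corston, which is not Sylhaven, so this disjunct is met. Met.
  (d) The amount in controversy is $262,000, within the $268,500 ceiling, so one alternative holds. Satisfied.
  → Every requirement is satisfied — jurisdiction.

Yes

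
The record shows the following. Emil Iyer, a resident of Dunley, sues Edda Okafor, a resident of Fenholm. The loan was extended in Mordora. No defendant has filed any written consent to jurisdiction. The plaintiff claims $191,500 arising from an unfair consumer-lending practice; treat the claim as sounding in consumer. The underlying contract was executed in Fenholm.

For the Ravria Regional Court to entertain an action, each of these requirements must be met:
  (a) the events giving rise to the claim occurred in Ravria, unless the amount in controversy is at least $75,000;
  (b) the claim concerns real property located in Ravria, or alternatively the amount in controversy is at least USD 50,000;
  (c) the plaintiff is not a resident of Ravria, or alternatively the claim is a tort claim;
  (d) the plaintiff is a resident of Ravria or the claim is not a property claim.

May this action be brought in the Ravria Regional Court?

Yes

The Ravria Regional Court:
  (a) The operative events occurred in Mordora, not Ravria. However, the amount in controversy is USD 191,500, which meets the $75,000 floor, so the 'unless' proviso supplies this condition. Condition met.
  (b) The amount in controversy is USD 191,500, which meets the USD 50,000 floor — that alternative is enough. Condition met.
  (c) The plaintiff resides in Dunley, which is not Ravria — that alternative is enough. Satisfied.
  (d) The claim is a consumer claim, not a property claim, which satisfies one of the alternatives. Condition met.
  → Every requirement is satisfied — jurisdiction.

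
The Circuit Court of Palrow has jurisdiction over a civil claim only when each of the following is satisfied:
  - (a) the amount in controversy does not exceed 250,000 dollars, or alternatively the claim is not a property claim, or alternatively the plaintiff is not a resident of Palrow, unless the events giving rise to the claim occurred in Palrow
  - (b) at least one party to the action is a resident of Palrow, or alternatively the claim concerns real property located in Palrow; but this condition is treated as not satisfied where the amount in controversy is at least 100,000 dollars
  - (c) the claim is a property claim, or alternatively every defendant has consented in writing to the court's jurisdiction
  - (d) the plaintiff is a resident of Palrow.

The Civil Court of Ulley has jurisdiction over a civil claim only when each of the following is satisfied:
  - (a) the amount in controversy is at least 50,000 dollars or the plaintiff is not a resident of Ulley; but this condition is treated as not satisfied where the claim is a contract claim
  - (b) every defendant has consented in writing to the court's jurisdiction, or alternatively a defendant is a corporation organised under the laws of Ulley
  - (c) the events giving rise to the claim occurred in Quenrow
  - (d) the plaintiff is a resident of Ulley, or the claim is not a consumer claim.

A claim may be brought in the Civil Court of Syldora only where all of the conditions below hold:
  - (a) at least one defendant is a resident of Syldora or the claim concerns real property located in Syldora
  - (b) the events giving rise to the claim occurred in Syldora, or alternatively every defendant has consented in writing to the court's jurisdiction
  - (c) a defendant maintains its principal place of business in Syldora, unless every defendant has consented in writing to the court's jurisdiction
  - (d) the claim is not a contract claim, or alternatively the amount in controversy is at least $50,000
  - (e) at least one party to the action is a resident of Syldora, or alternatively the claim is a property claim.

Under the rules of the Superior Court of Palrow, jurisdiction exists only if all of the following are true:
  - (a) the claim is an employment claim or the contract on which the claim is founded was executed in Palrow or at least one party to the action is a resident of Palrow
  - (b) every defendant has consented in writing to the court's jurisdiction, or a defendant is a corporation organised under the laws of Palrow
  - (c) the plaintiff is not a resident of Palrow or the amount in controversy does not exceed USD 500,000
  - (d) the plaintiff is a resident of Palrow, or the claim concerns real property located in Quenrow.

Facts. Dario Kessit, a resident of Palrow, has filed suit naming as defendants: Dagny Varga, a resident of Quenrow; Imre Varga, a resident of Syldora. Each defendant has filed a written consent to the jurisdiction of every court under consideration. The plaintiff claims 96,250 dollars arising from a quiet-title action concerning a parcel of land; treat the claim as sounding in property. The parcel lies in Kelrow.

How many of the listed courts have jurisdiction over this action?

3

The Circuit Court of Palrow:
  (a) The amount in controversy is 96,250 dollars, within the USD 250,000 ceiling, so this disjunct is met. Satisfied.
  (b) Dario Kessit resides in Palrow, so this disjunct is met. And the carve-out is inapplicable — the amount in controversy is 96,250 dollars, below the $100,000 floor. Met.
  (c) The claim is a property claim — that alternative is enough. Satisfied.
  (d) The plaintiff resides in Palrow. Met.
  → The court has jurisdiction.
The Civil Court of Ulley:
  (a) The amount in controversy is $96,250, which meets the $50,000 floor, which satisfies one of the alternatives. The carve-out does not apply: the claim is a property claim, not a contract claim. Condition met.
  (b) Every defendant has filed written consent, so this disjunct is met. Satisfied.
  (c) The operative events occurred in Kelrow, not Quenrow. Condition not met.
  (d) The claim is a property claim, not a consumer claim, so this disjunct is met. Met.
  → The court lacks jurisdiction.
The Civil Court of Syldora:
  (a) Imre Varga resides in Syldora, so this disjunct is met. Condition met.
  (b) Every defendant has filed written consent, so one alternative holds. Satisfied.
  (c) No defendant is a corporation. But every defendant has filed written consent, and the 'unless' clause therefore excuses the requirement. Condition met.
  (d) The claim is a property claim, not a contract claim, which satisfies one of the alternatives. Met.
  (e) Imre Varga resides in Syldora — that alternative is enough. Condition met.
  → The court has jurisdiction.
The Superior Court of Palrow:
  (a) Dario Kessit resides in Palrow — that alternative is enough. Satisfied.
  (b) Every defendant has filed written consent — that alternative is enough. Met.
  (c) The amount in controversy is $96,250, within the 500,000 dollars ceiling, which satisfies one of the alternatives. Condition met.
  (d) The plaintiff resides in Palrow, so one alternative holds. Condition met.
  → Every requirement is satisfied — jurisdiction.
Courts with jurisdiction: the Circuit Court of Palrow, the Civil Court of Syldora, the Superior Court of Palrow — 3 in total.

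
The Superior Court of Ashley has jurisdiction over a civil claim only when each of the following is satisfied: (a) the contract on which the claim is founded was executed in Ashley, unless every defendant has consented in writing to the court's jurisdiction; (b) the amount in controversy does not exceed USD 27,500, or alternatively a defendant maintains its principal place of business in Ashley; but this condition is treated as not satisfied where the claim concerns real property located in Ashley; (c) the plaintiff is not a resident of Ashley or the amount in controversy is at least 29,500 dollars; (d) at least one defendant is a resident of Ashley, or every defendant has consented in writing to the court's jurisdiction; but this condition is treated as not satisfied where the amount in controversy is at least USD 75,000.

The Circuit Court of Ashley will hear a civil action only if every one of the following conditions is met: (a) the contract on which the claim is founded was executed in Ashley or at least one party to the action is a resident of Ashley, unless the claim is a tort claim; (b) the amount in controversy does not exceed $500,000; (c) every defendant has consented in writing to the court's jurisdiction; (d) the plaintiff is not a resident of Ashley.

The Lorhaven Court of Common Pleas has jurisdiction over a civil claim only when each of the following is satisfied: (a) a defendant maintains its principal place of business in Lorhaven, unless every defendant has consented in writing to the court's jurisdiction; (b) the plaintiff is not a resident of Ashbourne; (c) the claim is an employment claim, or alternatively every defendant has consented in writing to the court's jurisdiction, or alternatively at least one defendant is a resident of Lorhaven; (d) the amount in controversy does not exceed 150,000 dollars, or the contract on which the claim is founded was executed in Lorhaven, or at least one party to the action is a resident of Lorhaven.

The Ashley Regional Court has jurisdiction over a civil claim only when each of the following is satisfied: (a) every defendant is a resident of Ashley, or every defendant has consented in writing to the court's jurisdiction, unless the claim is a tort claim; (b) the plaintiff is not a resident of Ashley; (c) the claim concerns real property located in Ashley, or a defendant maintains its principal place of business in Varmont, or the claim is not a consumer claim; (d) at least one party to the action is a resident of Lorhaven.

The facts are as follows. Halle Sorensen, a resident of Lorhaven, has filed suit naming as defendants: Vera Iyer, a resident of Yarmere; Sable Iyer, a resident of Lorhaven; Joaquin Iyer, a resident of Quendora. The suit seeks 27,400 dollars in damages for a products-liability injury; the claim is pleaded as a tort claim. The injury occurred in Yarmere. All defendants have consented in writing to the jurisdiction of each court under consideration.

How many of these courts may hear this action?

4

The Superior Court of Ashley:
  (a) No contract (and hence no place of execution) is alleged. But every defendant has filed written consent, and the 'unless' clause therefore excuses the requirement. Met.
  (b) The amount in controversy is USD 27,400, within the USD 27,500 ceiling, which satisfies one of the alternatives. The exception is not triggered, since the claim does not concern real property. Met.
  (c) The plaintiff resides in Lorhaven, which is not Ashley, so this disjunct is met. Satisfied.
  (d) Every defendant has filed written consent, so one alternative holds. The exception is not triggered, since the amount in controversy is USD 27,400, below the 75,000 dollars floor. Satisfied.
  → Jurisdiction lies.
The Circuit Court of Ashley:
  (a) No contract (and hence no place of execution) is alleged; no party resides in Ashley — every alternative fails. However, the claim is a tort claim, so the 'unless' proviso supplies this condition. Met.
  (b) The amount in controversy is USD 27,400, within the 500,000 dollars ceiling. Satisfied.
  (c) Every defendant has filed written consent. Met.
  (d) The plaintiff resides in Lorhaven, which is not Ashley. Met.
  → All conditions met; jurisdiction exists.
The Lorhaven Court of Common Pleas:
  (a) No defendant is a corporation. But every defendant has filed written consent, and the 'unless' clause therefore excuses the requirement. Met.
  (b) The plaintiff resides in Lorhaven, which is not Ashbourne. Satisfied.
  (c) Every defendant has filed written consent, so this disjunct is met. Met.
  (d) The amount in controversy is $27,400, within the USD 150,000 ceiling, which satisfies one of the alternatives. Condition met.
  → The court has jurisdiction.
The Ashley Regional Court:
  (a) Every defendant has filed written consent — that alternative is enough. Satisfied.
  (b) The plaintiff resides in Lorhaven, which is not Ashley. Condition met.
  (c) The claim is a tort claim, not a consumer claim — that alternative is enough. Met.
  (d) Halle Sorensen resides in Lorhaven. Condition met.
  → The court has jurisdiction.
Courts with jurisdiction: the Superior Court of Ashley, the Circuit Court of Ashley, the Lorhaven Court of Common Pleas, the Ashley Regional Court — 4 in total.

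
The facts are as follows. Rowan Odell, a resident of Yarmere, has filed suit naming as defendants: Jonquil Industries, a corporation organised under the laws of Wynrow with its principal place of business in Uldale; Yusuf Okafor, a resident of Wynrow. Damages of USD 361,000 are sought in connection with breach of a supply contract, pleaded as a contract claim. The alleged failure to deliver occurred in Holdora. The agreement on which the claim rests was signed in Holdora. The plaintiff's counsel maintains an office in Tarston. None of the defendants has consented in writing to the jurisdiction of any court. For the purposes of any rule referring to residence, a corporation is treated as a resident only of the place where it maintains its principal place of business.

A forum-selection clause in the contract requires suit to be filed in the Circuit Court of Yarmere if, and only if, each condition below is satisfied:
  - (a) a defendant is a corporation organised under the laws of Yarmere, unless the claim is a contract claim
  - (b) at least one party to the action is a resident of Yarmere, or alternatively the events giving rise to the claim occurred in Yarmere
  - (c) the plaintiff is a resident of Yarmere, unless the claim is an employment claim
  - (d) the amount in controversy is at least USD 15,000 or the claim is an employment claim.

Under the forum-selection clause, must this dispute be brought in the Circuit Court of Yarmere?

Yes

The Circuit Court of Yarmere:
  (a) The corporate defendant(s) are organised in Wynrow, not Yarmere. But the claim is a contract claim, and the 'unless' clause therefore excuses the requirement. Met.
  (b) Rowan Odell resides in Yarmere, so one alternative holds. Satisfied.
  (c) The plaintiff resides in Yarmere. Met.
  (d) The amount in controversy is USD 361,000, which meets the 15,000 dollars floor, so this disjunct is met. Satisfied.
  → Forum clause is triggered.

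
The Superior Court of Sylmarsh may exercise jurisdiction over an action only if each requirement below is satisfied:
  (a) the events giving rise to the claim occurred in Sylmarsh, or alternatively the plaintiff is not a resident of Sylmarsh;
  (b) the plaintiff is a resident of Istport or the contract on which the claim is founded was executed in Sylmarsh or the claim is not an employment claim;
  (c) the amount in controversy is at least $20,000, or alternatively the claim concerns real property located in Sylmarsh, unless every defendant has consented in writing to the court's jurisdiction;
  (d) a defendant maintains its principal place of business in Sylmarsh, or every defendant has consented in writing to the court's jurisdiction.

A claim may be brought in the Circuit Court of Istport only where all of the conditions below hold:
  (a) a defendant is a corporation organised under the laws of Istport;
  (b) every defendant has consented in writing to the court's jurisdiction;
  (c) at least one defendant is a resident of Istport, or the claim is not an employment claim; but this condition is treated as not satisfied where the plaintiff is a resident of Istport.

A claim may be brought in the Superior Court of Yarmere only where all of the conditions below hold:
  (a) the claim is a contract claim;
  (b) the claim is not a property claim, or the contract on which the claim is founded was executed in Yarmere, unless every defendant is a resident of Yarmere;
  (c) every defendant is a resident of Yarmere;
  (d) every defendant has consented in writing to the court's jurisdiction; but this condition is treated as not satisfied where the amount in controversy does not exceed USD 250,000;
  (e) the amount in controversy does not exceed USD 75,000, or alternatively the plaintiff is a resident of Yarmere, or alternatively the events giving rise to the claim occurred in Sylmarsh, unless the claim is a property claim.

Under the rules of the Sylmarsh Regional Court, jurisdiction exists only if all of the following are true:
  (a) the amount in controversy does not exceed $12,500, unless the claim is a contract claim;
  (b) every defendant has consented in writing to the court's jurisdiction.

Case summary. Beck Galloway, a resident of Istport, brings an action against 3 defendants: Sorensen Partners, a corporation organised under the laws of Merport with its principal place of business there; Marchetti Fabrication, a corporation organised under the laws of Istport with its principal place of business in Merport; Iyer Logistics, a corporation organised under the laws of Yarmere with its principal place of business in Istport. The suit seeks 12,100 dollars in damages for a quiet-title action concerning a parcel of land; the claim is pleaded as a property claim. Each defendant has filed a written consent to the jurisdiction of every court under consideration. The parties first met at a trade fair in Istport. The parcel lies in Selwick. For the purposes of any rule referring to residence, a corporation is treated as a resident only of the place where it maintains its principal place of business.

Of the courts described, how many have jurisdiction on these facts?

2

The Superior Court of Sylmarsh:
  (a) The plaintiff resides in Istport, which is not Sylmarsh — that alternative is enough. Condition met.
  (b) The plaintiff resides in Istport, so this disjunct is met. Condition met.
  (c) The amount in controversy is $12,100, below the USD 20,000 floor; the property lies in Selwick, not Sylmarsh — no alternative holds. But every defendant has filed written consent, and the 'unless' clause therefore excuses the requirement. Met.
  (d) Every defendant has filed written consent, so this disjunct is met. Condition met.
  → All conditions met; jurisdiction exists.
The Circuit Court of Istport:
  (a) Marchetti Fabrication is organised under the laws of Istport. Condition met.
  (b) Every defendant has filed written consent. Satisfied.
  (c) Iyer Logistics resides in Istport — that alternative is enough. But the carve-out bites: the plaintiff resides in Istport. Not met.
  → No jurisdiction.
The Superior Court of Yarmere:
  (a) The claim is a property claim, not a contract claim. Not satisfied.
  (b) The claim is a property claim; no contract (and hence no place of execution) is alleged — every alternative fails. And the defendants reside as follows — Sorensen Partners in Merport, Marchetti Fabrication in Merport, Iyer Logistics in Istport — not all in Yarmere, so the proviso does not save it. Fails.
  (c) The defendants reside as follows — Sorensen Partners in Merport, Marchetti Fabrication in Merport, Iyer Logistics in Istport — not all in Yarmere. Not met.
  (d) Every defendant has filed written consent. However, the amount in controversy is 12,100 dollars, within the USD 250,000 ceiling, which falls within the stated exception and so defeats the condition. Fails.
  (e) The amount in controversy is $12,100, within the USD 75,000 ceiling — that alternative is enough. Met.
  → At least one condition fails; no jurisdiction.
The Sylmarsh Regional Court:
  (a) The amount in controversy is $12,100, within the 12,500 dollars ceiling. Satisfied.
  (b) Every defendant has filed written consent. Condition met.
  → Jurisdiction lies.
Courts with jurisdiction: the Superior Court of Sylmarsh, the Sylmarsh Regional Court — 2 in total.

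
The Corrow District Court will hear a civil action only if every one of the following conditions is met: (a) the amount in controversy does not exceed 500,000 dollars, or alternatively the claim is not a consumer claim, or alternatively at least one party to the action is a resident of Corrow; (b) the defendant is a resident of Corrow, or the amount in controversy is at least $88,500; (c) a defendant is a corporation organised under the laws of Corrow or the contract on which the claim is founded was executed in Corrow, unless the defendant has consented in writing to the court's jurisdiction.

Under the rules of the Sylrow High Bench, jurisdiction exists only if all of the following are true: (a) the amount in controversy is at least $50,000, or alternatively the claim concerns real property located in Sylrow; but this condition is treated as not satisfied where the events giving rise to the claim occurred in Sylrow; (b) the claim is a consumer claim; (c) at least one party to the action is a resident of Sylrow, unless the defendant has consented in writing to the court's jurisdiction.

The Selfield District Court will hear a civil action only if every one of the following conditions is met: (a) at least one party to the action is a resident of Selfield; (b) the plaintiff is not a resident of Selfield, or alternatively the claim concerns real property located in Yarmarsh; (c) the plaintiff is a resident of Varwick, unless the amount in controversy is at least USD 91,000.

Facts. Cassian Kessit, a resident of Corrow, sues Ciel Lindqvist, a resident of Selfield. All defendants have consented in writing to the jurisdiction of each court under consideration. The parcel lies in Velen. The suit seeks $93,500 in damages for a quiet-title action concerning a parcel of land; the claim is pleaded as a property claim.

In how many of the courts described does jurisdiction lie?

2

The Corrow District Court:
  (a) The amount in controversy is 93,500 dollars, within the 500,000 dollars ceiling — that alternative is enough. Met.
  (b) The amount in controversy is 93,500 dollars, which meets the USD 88,500 floor, so one alternative holds. Met.
  (c) No defendant is a corporation; no contract (and hence no place of execution) is alleged — none of the alternatives is met. However, every defendant has filed written consent, so the 'unless' proviso supplies this condition. Met.
  → All conditions met; jurisdiction exists.
The Sylrow High Bench:
  (a) The amount in controversy is $93,500, which meets the 50,000 dollars floor — that alternative is enough. The carve-out does not apply: the operative events occurred in Velen, not Sylrow. Satisfied.
  (b) The claim is a property claim, not a consumer claim. Fails.
  (c) No party resides in Sylrow. However, every defendant has filed written consent, so the 'unless' proviso supplies this condition. Satisfied.
  → No jurisdiction.
The Selfield District Court:
  (a) Ciel Lindqvist resides in Selfield. Condition met.
  (b) The plaintiff resides in Corrow, which is not Selfield, which satisfies one of the alternatives. Met.
  (c) The plaintiff resides in Corrow, not Varwick. However, the amount in controversy is USD 93,500, which meets the $91,000 floor, so the 'unless' proviso supplies this condition. Condition met.
  → The court has jurisdiction.
Courts with jurisdiction: the Corrow District Court, the Selfield District Court — 2 in total.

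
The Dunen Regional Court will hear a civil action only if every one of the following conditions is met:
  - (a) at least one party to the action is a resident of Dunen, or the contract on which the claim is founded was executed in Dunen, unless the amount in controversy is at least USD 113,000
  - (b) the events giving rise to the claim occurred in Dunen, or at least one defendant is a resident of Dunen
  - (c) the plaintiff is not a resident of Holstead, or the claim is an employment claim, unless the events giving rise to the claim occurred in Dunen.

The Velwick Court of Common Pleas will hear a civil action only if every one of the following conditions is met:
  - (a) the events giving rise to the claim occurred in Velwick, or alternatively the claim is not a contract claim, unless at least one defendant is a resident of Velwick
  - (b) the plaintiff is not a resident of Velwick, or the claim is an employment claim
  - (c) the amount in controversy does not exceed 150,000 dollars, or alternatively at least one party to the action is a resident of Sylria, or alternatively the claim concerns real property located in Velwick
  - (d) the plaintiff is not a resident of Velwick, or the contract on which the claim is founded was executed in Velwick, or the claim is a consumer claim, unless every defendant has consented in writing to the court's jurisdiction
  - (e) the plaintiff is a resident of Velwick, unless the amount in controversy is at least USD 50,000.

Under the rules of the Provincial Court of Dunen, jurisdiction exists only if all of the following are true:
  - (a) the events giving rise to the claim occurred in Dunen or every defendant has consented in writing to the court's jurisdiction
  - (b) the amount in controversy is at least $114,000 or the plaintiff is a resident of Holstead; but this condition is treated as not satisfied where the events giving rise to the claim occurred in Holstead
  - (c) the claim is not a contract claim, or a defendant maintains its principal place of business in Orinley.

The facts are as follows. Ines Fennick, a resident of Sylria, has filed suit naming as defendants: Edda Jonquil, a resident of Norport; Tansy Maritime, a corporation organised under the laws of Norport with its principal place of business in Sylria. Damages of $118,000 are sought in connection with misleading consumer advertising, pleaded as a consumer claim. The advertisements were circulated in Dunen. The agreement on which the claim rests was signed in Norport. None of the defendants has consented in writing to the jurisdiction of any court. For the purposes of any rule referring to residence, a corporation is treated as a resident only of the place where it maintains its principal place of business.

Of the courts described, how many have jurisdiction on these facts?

The Dunen Regional Court:
  (a) No party resides in Dunen; the contract was executed in Norport, not Dunen — none of the alternatives is met. The proviso rescues it, though: the amount in controversy is $118,000, which meets the $113,000 floor. Satisfied.
  (b) The operative events occurred in Dunen — that alternative is enough. Satisfied.
  (c) The plaintiff resides in Sylria, which is not Holstead, which satisfies one of the alternatives. Condition met.
  → Every requirement is satisfied — jurisdiction.
The Velwick Court of Common Pleas:
  (a) The claim is a consumer claim, not a contract claim, so this disjunct is met. Satisfied.
  (b) The plaintiff resides in Sylria, which is not Velwick, so one alternative holds. Met.
  (c) The amount in controversy is 118,000 dollars, within the $150,000 ceiling, so this disjunct is met. Condition met.
  (d) The plaintiff resides in Sylria, which is not Velwick — that alternative is enough. Condition met.
  (e) The plaintiff resides in Sylria, not Velwick. However, the amount in controversy is $118,000, which meets the 50,000 dollars floor, so the 'unless' proviso supplies this condition. Met.
  → Every requirement is satisfied — jurisdiction.
The Provincial Court of Dunen:
  (a) The operative events occurred in Dunen, so one alternative holds. Condition met.
  (b) The amount in controversy is USD 118,000, which meets the USD 114,000 floor, so this disjunct is met. The carve-out does not apply: the operative events occurred in Dunen, not Holstead. Condition met.
  (c) The claim is a consumer claim, not a contract claim, so this disjunct is met. Satisfied.
  → Jurisdiction lies.
Courts with jurisdiction: the Dunen Regional Court, the Velwick Court of Common Pleas, the Provincial Court of Dunen — 3 in total.

3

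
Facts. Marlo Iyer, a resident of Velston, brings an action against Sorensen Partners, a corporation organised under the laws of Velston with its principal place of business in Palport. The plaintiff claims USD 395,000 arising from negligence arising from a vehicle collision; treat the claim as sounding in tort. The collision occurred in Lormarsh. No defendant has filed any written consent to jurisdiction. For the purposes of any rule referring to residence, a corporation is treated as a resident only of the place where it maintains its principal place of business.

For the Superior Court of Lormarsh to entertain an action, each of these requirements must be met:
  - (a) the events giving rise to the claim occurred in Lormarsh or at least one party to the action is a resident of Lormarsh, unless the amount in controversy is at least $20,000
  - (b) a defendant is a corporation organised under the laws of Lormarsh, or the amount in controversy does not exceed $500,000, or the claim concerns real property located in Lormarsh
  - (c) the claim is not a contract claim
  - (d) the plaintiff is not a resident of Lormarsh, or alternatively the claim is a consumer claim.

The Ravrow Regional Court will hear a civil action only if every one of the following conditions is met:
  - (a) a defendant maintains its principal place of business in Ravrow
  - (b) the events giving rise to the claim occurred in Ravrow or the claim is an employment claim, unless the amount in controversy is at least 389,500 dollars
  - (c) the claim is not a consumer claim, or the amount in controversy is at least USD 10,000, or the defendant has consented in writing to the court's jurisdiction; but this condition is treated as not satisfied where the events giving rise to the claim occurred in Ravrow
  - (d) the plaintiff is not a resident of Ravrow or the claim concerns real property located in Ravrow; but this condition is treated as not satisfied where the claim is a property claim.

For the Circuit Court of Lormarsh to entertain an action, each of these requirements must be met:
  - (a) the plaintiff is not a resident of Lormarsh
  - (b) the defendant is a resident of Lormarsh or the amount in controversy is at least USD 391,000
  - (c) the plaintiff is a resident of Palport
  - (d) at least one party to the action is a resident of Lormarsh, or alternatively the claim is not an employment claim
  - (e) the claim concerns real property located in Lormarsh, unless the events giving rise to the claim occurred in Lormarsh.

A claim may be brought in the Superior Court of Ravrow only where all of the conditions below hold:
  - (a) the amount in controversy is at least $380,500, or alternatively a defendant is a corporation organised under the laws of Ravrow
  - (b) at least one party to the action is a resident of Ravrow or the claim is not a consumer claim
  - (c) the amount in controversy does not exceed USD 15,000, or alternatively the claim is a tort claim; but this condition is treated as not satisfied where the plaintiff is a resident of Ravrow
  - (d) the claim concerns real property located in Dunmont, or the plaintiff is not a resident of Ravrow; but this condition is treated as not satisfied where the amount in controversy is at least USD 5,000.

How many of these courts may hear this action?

The Superior Court of Lormarsh:
  (a) The operative events occurred in Lormarsh — that alternative is enough. Condition met.
  (b) The amount in controversy is 395,000 dollars, within the 500,000 dollars ceiling, so one alternative holds. Condition met.
  (c) The claim is a tort claim, not a contract claim. Met.
  (d) The plaintiff resides in Velston, which is not Lormarsh — that alternative is enough. Satisfied.
  → Every requirement is satisfied — jurisdiction.
The Ravrow Regional Court:
  (a) The corporate defendant(s) have their principal place of business in Palport, not Ravrow. Not met.
  (b) The operative events occurred in Lormarsh, not Ravrow; the claim is a tort claim, not an employment claim — no alternative holds. The proviso rescues it, though: the amount in controversy is $395,000, which meets the 389,500 dollars floor. Condition met.
  (c) The claim is a tort claim, not a consumer claim, which satisfies one of the alternatives. The carve-out does not apply: the operative events occurred in Lormarsh, not Ravrow. Met.
  (d) The plaintiff resides in Velston, which is not Ravrow, which satisfies one of the alternatives. And the carve-out is inapplicable — the claim is a tort claim, not a property claim. Met.
  → The court lacks jurisdiction.
The Circuit Court of Lormarsh:
  (a) The plaintiff resides in Velston, which is not Lormarsh. Condition met.
  (b) The amount in controversy is $395,000, which meets the $391,000 floor, which satisfies one of the alternatives. Condition met.
  (c) The plaintiff resides in Velston, not Palport. Condition not met.
  (d) The claim is a tort claim, not an employment claim, which satisfies one of the alternatives. Met.
  (e) The claim does not concern real property. But the operative events occurred in Lormarsh, and the 'unless' clause therefore excuses the requirement. Condition met.
  → At least one condition fails; no jurisdiction.
The Superior Court of Ravrow:
  (a) The amount in controversy is 395,000 dollars, which meets the $380,500 floor, so this disjunct is met. Met.
  (b) The claim is a tort claim, not a consumer claim, which satisfies one of the alternatives. Met.
  (c) The claim is a tort claim — that alternative is enough. The exception is not triggered, since the plaintiff resides in Velston, not Ravrow. Met.
  (d) The plaintiff resides in Velston, which is not Ravrow, which satisfies one of the alternatives. But the carve-out bites: the amount in controversy is USD 395,000, which meets the USD 5,000 floor. Not satisfied.
  → No jurisdiction.
Courts with jurisdiction: the Superior Court of Lormarsh — 1 in total.

1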